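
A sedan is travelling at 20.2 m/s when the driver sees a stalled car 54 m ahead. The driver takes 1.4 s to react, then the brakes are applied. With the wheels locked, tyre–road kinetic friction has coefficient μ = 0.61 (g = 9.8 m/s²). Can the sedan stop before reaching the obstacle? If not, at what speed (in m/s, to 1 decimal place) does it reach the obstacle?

a = μg = 0.61 × 9.8 = 5.978 m/s².
Reaction distance = 20.2000 × 1.4 = 28.280 m.
Braking distance needed to stop: v²/(2a) = 408.040 / 11.956 = 34.128 m, so total needed = 28.280 + 34.128 = 62.408 m > 54 m — it cannot stop.
Distance remaining when braking begins: 54 − 28.280 = 25.720 m.
v² = v₀² − 2a·d = 408.040 − 2 × 5.978 × 25.720 = 100.532 m²/s².
v = √100.532 = 10.027 m/s.

No — it strikes the obstacle at 10.0 m/s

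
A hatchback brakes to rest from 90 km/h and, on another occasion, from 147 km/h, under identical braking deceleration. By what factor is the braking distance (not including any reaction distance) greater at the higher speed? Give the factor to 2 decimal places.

Factor ≈ 2.67

Braking distance d = v²/(2a), so with a fixed, d ∝ v².
Factor = (147/90)² = 1.6333² = 2.6677.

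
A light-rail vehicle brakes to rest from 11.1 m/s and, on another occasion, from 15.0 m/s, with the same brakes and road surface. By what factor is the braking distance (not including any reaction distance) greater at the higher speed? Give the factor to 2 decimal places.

Factor ≈ 1.83

Braking distance d = v²/(2a), so with a fixed, d ∝ v².
Factor = (15.0/11.1)² = 1.3514² = 1.8263.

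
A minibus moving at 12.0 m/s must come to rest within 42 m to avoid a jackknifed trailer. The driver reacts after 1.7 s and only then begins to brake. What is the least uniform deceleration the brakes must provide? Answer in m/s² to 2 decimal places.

Required deceleration ≈ 3.33 m/s²

Distance covered during reaction = 12.0000 × 1.7 = 20.400 m.
Distance available for braking: 42 − 20.400 = 21.600 m.
v² = 2a·d ⇒ a = v²/(2d) = 12.0000² / (2 × 21.600) = 144.000 / 43.200 = 3.3333 m/s².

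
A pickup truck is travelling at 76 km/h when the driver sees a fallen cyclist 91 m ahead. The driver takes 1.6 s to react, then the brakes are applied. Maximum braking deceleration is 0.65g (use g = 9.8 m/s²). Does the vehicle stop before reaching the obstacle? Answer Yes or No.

76 km/h ÷ 3.6 = 21.1111 m/s.
a = 0.65 × 9.8 = 6.370 m/s².
Reaction distance = 21.1111 × 1.6 = 33.778 m.
Braking distance = v²/(2a) = 445.679 / 12.740 = 34.983 m.
Total stopping distance = 33.778 + 34.983 = 68.761 m, vs 91 m available — it stops with 91 − 68.761 = 22.239 m to spare.

Yes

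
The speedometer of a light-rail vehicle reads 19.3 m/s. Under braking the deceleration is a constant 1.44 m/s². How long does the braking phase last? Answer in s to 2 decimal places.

Braking time = v/a = 19.3000 / 1.440 = 13.403 s.

Braking time ≈ 13.40 s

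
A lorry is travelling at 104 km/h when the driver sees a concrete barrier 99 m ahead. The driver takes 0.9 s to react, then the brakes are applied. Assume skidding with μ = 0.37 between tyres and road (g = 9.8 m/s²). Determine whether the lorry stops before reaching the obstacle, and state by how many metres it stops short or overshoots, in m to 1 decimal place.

104 km/h ÷ 3.6 = 28.8889 m/s.
a = μg = 0.37 × 9.8 = 3.626 m/s².
Reaction distance = 28.8889 × 0.9 = 26.000 m.
Braking distance = v²/(2a) = 834.569 / 7.252 = 115.081 m.
Total stopping distance = 26.000 + 115.081 = 141.081 m, vs 99 m available — it cannot stop in time and overshoots by 141.081 − 99 = 42.081 m.

No — it overshoots by 42.1 m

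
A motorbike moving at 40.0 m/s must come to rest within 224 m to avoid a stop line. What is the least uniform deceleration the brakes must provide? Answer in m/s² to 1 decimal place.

Required deceleration ≈ 3.6 m/s²

v² = 2a·d ⇒ a = v²/(2d) = 40.0000² / (2 × 224.000) = 1600.000 / 448.000 = 3.5714 m/s².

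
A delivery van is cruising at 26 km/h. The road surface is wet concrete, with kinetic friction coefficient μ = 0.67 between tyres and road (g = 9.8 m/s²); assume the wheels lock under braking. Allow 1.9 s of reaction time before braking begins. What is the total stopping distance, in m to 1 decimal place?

26 km/h ÷ 3.6 = 7.2222 m/s.
a = μg = 0.67 × 9.8 = 6.566 m/s².
Reaction distance = v·t_r = 7.2222 × 1.9 = 13.722 m.
Braking distance = v²/(2a) = 7.2222² / (2 × 6.566) = 52.160 / 13.132 = 3.972 m.
Total = 13.722 + 3.972 = 17.694 m.

Total stopping distance ≈ 17.7 m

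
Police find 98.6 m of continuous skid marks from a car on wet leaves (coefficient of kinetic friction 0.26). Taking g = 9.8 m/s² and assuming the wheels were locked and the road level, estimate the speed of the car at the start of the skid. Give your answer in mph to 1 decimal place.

Initial speed ≈ 50.1 mph

Deceleration a = μg = 0.26 × 9.8 = 2.548 m/s².
v = √(2a·d) = √(2 × 2.548 × 98.6) = √502.466 = 22.4158 m/s.
= 22.4158 ÷ 0.44704 = 50.143 mph.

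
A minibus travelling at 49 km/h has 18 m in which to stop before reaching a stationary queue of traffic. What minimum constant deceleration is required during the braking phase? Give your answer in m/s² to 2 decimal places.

49 km/h ÷ 3.6 = 13.6111 m/s.
v² = 2a·d ⇒ a = v²/(2d) = 13.6111² / (2 × 18.000) = 185.262 / 36.000 = 5.1462 m/s².

Required deceleration ≈ 5.15 m/s²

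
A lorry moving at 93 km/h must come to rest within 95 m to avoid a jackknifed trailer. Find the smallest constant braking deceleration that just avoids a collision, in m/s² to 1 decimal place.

Required deceleration ≈ 3.5 m/s²

93 km/h ÷ 3.6 = 25.8333 m/s.
v² = 2a·d ⇒ a = v²/(2d) = 25.8333² / (2 × 95.000) = 667.359 / 190.000 = 3.5124 m/s².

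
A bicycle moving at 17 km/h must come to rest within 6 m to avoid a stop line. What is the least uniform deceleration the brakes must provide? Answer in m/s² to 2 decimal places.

Required deceleration ≈ 1.86 m/s²

17 km/h ÷ 3.6 = 4.7222 m/s.
v² = 2a·d ⇒ a = v²/(2d) = 4.7222² / (2 × 6.000) = 22.299 / 12.000 = 1.8582 m/s².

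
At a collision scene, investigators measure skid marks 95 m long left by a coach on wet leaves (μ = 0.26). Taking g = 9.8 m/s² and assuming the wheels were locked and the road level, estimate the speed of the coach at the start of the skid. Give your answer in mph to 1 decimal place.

Initial speed ≈ 49.2 mph

Deceleration a = μg = 0.26 × 9.8 = 2.548 m/s².
v = √(2a·d) = √(2 × 2.548 × 95) = √484.120 = 22.0027 m/s.
= 22.0027 ÷ 0.44704 = 49.219 mph.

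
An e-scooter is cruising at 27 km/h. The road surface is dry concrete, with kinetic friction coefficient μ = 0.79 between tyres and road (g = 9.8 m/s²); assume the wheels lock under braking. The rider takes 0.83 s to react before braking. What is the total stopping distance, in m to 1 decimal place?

27 km/h ÷ 3.6 = 7.5000 m/s.
a = μg = 0.79 × 9.8 = 7.742 m/s².
Reaction distance = v·t_r = 7.5000 × 0.83 = 6.225 m.
Braking distance = v²/(2a) = 7.5000² / (2 × 7.742) = 56.250 / 15.484 = 3.633 m.
Total = 6.225 + 3.633 = 9.858 m.

Total stopping distance ≈ 9.9 m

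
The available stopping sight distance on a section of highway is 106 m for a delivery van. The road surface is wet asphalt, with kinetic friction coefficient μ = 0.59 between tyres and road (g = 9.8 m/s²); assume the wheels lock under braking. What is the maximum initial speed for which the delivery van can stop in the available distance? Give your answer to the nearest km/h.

Maximum speed ≈ 126 km/h

a = μg = 0.59 × 9.8 = 5.782 m/s².
v²/(2a) = d ⇒ v = √(2 × 5.782 × 106) = √1225.78 = 35.0111 m/s.
35.0111 m/s × 3.6 = 126.040 km/h.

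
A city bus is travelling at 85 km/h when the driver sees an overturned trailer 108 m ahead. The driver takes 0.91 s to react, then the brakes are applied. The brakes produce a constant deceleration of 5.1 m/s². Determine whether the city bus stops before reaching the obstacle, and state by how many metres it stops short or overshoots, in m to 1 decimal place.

85 km/h ÷ 3.6 = 23.6111 m/s.
Reaction distance = 23.6111 × 0.91 = 21.486 m.
Braking distance = v²/(2a) = 557.484 / 10.200 = 54.655 m.
Total stopping distance = 21.486 + 54.655 = 76.141 m, vs 108 m available — it stops with 108 − 76.141 = 31.859 m to spare.

Yes — it stops 31.9 m short of the obstacle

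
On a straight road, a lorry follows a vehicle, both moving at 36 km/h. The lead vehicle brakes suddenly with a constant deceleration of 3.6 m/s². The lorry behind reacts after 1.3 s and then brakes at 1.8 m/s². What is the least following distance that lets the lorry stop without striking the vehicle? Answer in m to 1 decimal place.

Minimum gap ≈ 26.9 m

36 km/h ÷ 3.6 = 10.0000 m/s.
Leader travels v²/(2a_L) = 100.000 / 7.200 = 13.889 m before stopping.
Follower covers v·t_r = 10.0000 × 1.3 = 13.000 m while reacting, then v²/(2a_F) = 100.000 / 3.600 = 27.778 m while braking, for a total of 13.000 + 27.778 = 40.778 m.
Since a_F ≤ a_L and the follower starts braking later, the follower is never slower than the leader, so the closest approach is when both have stopped.
Minimum gap = 40.778 − 13.889 = 26.889 m.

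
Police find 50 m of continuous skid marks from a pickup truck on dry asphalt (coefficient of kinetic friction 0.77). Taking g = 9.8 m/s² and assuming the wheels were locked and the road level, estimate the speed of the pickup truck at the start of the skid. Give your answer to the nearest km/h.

Deceleration a = μg = 0.77 × 9.8 = 7.546 m/s².
v = √(2a·d) = √(2 × 7.546 × 50) = √754.600 = 27.4700 m/s.
= 27.4700 × 3.6 = 98.892 km/h.

Initial speed ≈ 99 km/h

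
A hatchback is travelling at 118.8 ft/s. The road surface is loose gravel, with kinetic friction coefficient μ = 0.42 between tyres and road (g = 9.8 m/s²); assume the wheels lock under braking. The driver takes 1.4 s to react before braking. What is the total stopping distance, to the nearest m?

Total stopping distance ≈ 210 m

118.8 ft/s × 0.3048 = 36.2102 m/s.
a = μg = 0.42 × 9.8 = 4.116 m/s².
Reaction distance = v·t_r = 36.2102 × 1.4 = 50.694 m.
Braking distance = v²/(2a) = 36.2102² / (2 × 4.116) = 1311.179 / 8.232 = 159.278 m.
Total = 50.694 + 159.278 = 209.972 m.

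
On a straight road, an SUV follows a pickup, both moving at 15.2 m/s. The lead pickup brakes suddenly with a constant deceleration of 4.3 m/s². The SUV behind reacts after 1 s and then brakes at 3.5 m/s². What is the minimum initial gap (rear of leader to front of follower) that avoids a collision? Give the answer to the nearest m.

Leader travels v²/(2a_L) = 231.040 / 8.600 = 26.865 m before stopping.
Follower covers v·t_r = 15.2000 × 1 = 15.200 m while reacting, then v²/(2a_F) = 231.040 / 7.000 = 33.006 m while braking, for a total of 15.200 + 33.006 = 48.206 m.
Since a_F ≤ a_L and the follower starts braking later, the follower is never slower than the leader, so the closest approach is when both have stopped.
Minimum gap = 48.206 − 26.865 = 21.341 m.

Minimum gap ≈ 21 m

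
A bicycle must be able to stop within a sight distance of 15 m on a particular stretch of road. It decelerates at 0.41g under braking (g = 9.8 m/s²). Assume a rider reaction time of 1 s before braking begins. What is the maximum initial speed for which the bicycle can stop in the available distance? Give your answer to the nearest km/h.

Maximum speed ≈ 28 km/h

a = 0.41 × 9.8 = 4.018 m/s².
Stopping distance: v·t_r + v²/(2a) = 15 with t_r = 1 s and a = 4.018 m/s².
So v² + 8.036 v − 120.54 = 0.
Positive root: v = −a·t_r + √((a·t_r)² + 2a·d) = −4.018 + √(16.144 + 120.54) = 7.6732 m/s.
7.6732 m/s × 3.6 = 27.624 km/h.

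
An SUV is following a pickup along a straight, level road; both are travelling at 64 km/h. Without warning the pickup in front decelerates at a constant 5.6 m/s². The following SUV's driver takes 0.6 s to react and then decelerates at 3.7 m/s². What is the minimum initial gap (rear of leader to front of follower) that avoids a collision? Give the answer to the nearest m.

64 km/h ÷ 3.6 = 17.7778 m/s.
Leader travels v²/(2a_L) = 316.050 / 11.200 = 28.219 m before stopping.
Follower covers v·t_r = 17.7778 × 0.6 = 10.667 m while reacting, then v²/(2a_F) = 316.050 / 7.400 = 42.709 m while braking, for a total of 10.667 + 42.709 = 53.376 m.
Since a_F ≤ a_L and the follower starts braking later, the follower is never slower than the leader, so the closest approach is when both have stopped.
Minimum gap = 53.376 − 28.219 = 25.157 m.

Minimum gap ≈ 25 m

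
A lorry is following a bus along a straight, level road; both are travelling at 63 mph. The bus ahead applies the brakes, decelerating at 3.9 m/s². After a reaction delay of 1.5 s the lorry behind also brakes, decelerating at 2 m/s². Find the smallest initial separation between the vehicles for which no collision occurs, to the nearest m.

Minimum gap ≈ 139 m

63 mph × 0.44704 = 28.1635 m/s.
Leader travels v²/(2a_L) = 793.183 / 7.800 = 101.690 m before stopping.
Follower covers v·t_r = 28.1635 × 1.5 = 42.245 m while reacting, then v²/(2a_F) = 793.183 / 4.000 = 198.296 m while braking, for a total of 42.245 + 198.296 = 240.541 m.
Since a_F ≤ a_L and the follower starts braking later, the follower is never slower than the leader, so the closest approach is when both have stopped.
Minimum gap = 240.541 − 101.690 = 138.851 m.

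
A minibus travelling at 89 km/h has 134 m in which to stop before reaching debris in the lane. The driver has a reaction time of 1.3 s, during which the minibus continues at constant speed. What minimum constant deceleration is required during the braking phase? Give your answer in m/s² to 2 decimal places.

89 km/h ÷ 3.6 = 24.7222 m/s.
Distance covered during reaction = 24.7222 × 1.3 = 32.139 m.
Distance available for braking: 134 − 32.139 = 101.861 m.
v² = 2a·d ⇒ a = v²/(2d) = 24.7222² / (2 × 101.861) = 611.187 / 203.722 = 3.0001 m/s².

Required deceleration ≈ 3.00 m/s²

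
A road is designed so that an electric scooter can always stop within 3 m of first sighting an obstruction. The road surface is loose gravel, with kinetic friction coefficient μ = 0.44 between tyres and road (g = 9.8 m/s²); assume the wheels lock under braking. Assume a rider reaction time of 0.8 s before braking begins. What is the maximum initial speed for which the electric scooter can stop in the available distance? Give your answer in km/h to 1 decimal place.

Maximum speed ≈ 9.7 km/h

a = μg = 0.44 × 9.8 = 4.312 m/s².
Stopping distance: v·t_r + v²/(2a) = 3 with t_r = 0.8 s and a = 4.312 m/s².
So v² + 6.899 v − 25.87 = 0.
Positive root: v = −a·t_r + √((a·t_r)² + 2a·d) = −3.450 + √(11.903 + 25.87) = 2.6960 m/s.
2.6960 m/s × 3.6 = 9.706 km/h.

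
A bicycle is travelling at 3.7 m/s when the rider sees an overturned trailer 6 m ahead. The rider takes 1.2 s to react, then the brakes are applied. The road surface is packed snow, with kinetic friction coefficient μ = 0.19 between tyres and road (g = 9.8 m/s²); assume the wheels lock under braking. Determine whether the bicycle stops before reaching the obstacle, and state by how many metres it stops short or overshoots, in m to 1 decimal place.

a = μg = 0.19 × 9.8 = 1.862 m/s².
Reaction distance = 3.7000 × 1.2 = 4.440 m.
Braking distance = v²/(2a) = 13.690 / 3.724 = 3.676 m.
Total stopping distance = 4.440 + 3.676 = 8.116 m, vs 6 m available — it cannot stop in time and overshoots by 8.116 − 6 = 2.116 m.

No — it overshoots by 2.1 m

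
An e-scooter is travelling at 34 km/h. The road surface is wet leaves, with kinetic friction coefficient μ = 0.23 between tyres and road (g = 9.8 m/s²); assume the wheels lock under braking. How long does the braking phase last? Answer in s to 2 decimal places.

Braking time ≈ 4.19 s

34 km/h ÷ 3.6 = 9.4444 m/s.
a = μg = 0.23 × 9.8 = 2.254 m/s².
Braking time = v/a = 9.4444 / 2.254 = 4.190 s.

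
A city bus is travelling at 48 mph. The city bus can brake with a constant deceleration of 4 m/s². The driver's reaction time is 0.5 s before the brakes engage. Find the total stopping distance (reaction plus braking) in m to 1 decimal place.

48 mph × 0.44704 = 21.4579 m/s.
Reaction distance = v·t_r = 21.4579 × 0.5 = 10.729 m.
Braking distance = v²/(2a) = 21.4579² / (2 × 4.000) = 460.441 / 8.000 = 57.555 m.
Total = 10.729 + 57.555 = 68.284 m.

Total stopping distance ≈ 68.3 m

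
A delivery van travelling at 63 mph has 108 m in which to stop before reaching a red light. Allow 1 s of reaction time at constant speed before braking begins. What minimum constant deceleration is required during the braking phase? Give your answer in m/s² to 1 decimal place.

Required deceleration ≈ 5.0 m/s²

63 mph × 0.44704 = 28.1635 m/s.
Distance covered during reaction = 28.1635 × 1 = 28.163 m.
Distance available for braking: 108 − 28.163 = 79.837 m.
v² = 2a·d ⇒ a = v²/(2d) = 28.1635² / (2 × 79.837) = 793.183 / 159.674 = 4.9675 m/s².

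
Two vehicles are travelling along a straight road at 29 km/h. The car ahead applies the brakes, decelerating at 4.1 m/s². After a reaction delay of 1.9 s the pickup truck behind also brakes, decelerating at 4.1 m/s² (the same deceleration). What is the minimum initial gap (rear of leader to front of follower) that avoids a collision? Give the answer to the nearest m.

29 km/h ÷ 3.6 = 8.0556 m/s.
Leader travels v²/(2a_L) = 64.893 / 8.200 = 7.914 m before stopping.
Follower covers v·t_r = 8.0556 × 1.9 = 15.306 m while reacting, then v²/(2a_F) = 64.893 / 8.200 = 7.914 m while braking, for a total of 15.306 + 7.914 = 23.220 m.
Since a_F ≤ a_L and the follower starts braking later, the follower is never slower than the leader, so the closest approach is when both have stopped.
Minimum gap = 23.220 − 7.914 = 15.306 m.

Minimum gap ≈ 15 m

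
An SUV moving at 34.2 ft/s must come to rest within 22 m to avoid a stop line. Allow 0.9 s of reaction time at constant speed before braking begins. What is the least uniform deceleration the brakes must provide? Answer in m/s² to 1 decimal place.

Required deceleration ≈ 4.3 m/s²

34.2 ft/s × 0.3048 = 10.4242 m/s.
Distance covered during reaction = 10.4242 × 0.9 = 9.382 m.
Distance available for braking: 22 − 9.382 = 12.618 m.
v² = 2a·d ⇒ a = v²/(2d) = 10.4242² / (2 × 12.618) = 108.664 / 25.236 = 4.3059 m/s².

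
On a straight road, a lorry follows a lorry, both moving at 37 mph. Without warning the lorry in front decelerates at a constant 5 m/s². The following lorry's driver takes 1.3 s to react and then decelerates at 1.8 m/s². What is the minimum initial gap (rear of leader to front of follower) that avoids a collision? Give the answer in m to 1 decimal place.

Minimum gap ≈ 70.1 m

37 mph × 0.44704 = 16.5405 m/s.
Leader travels v²/(2a_L) = 273.588 / 10.000 = 27.359 m before stopping.
Follower covers v·t_r = 16.5405 × 1.3 = 21.503 m while reacting, then v²/(2a_F) = 273.588 / 3.600 = 75.997 m while braking, for a total of 21.503 + 75.997 = 97.500 m.
Since a_F ≤ a_L and the follower starts braking later, the follower is never slower than the leader, so the closest approach is when both have stopped.
Minimum gap = 97.500 − 27.359 = 70.141 m.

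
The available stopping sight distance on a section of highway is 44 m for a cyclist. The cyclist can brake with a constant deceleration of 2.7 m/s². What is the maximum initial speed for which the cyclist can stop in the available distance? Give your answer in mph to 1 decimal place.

v²/(2a) = d ⇒ v = √(2 × 2.700 × 44) = √237.60 = 15.4143 m/s.
15.4143 m/s ÷ 0.44704 = 34.481 mph.

Maximum speed ≈ 34.5 mph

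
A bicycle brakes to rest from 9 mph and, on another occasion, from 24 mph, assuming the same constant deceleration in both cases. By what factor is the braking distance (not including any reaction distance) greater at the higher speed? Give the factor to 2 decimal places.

Factor ≈ 7.11

Braking distance d = v²/(2a), so with a fixed, d ∝ v².
Factor = (24/9)² = 2.6667² = 7.1113.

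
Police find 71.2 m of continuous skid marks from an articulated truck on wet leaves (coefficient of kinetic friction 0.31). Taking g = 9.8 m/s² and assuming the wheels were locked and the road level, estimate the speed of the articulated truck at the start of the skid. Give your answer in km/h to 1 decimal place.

Deceleration a = μg = 0.31 × 9.8 = 3.038 m/s².
v = √(2a·d) = √(2 × 3.038 × 71.2) = √432.611 = 20.7993 m/s.
= 20.7993 × 3.6 = 74.877 km/h.

Initial speed ≈ 74.9 km/h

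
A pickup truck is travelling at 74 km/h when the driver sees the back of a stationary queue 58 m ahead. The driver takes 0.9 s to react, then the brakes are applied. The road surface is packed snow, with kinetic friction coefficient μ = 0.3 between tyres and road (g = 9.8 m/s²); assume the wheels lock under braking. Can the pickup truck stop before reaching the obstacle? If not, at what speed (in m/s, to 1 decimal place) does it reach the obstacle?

No — it strikes the obstacle at 13.8 m/s

74 km/h ÷ 3.6 = 20.5556 m/s.
a = μg = 0.3 × 9.8 = 2.940 m/s².
Reaction distance = 20.5556 × 0.9 = 18.500 m.
Braking distance needed to stop: v²/(2a) = 422.533 / 5.880 = 71.859 m, so total needed = 18.500 + 71.859 = 90.359 m > 58 m — it cannot stop.
Distance remaining when braking begins: 58 − 18.500 = 39.500 m.
v² = v₀² − 2a·d = 422.533 − 2 × 2.940 × 39.500 = 190.273 m²/s².
v = √190.273 = 13.794 m/s.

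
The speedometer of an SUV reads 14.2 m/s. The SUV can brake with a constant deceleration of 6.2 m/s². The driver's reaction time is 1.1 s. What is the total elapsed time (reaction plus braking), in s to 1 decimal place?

Total time ≈ 3.4 s

Braking time = v/a = 14.2000 / 6.200 = 2.290 s.
Total = 1.1 + 2.290 = 3.390 s.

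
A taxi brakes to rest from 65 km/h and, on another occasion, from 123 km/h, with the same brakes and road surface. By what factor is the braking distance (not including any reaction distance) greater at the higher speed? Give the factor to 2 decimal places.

Factor ≈ 3.58

Braking distance d = v²/(2a), so with a fixed, d ∝ v².
Factor = (123/65)² = 1.8923² = 3.5808.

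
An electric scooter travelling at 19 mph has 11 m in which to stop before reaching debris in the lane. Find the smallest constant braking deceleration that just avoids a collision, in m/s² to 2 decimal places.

Required deceleration ≈ 3.28 m/s²

19 mph × 0.44704 = 8.4938 m/s.
v² = 2a·d ⇒ a = v²/(2d) = 8.4938² / (2 × 11.000) = 72.145 / 22.000 = 3.2793 m/s².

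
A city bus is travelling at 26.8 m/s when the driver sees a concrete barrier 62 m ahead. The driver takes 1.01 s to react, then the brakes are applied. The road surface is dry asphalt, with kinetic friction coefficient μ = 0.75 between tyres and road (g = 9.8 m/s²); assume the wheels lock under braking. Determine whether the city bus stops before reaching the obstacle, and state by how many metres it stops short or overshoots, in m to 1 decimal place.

No — it overshoots by 13.9 m

a = μg = 0.75 × 9.8 = 7.350 m/s².
Reaction distance = 26.8000 × 1.01 = 27.068 m.
Braking distance = v²/(2a) = 718.240 / 14.700 = 48.860 m.
Total stopping distance = 27.068 + 48.860 = 75.928 m, vs 62 m available — it cannot stop in time and overshoots by 75.928 − 62 = 13.928 m.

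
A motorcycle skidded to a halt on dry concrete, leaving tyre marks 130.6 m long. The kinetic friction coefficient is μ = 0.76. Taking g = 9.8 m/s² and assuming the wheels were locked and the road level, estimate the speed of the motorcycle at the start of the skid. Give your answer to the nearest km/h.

Deceleration a = μg = 0.76 × 9.8 = 7.448 m/s².
v = √(2a·d) = √(2 × 7.448 × 130.6) = √1945.418 = 44.1069 m/s.
= 44.1069 × 3.6 = 158.785 km/h.

Initial speed ≈ 159 km/h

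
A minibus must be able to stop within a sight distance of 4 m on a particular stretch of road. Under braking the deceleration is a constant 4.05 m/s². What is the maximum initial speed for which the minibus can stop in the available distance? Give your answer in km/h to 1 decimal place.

v²/(2a) = d ⇒ v = √(2 × 4.050 × 4) = √32.40 = 5.6921 m/s.
5.6921 m/s × 3.6 = 20.492 km/h.

Maximum speed ≈ 20.5 km/h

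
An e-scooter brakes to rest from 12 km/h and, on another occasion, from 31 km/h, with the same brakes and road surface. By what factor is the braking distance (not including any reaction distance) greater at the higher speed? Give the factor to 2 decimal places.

Factor ≈ 6.67

Braking distance d = v²/(2a), so with a fixed, d ∝ v².
Factor = (31/12)² = 2.5833² = 6.6734.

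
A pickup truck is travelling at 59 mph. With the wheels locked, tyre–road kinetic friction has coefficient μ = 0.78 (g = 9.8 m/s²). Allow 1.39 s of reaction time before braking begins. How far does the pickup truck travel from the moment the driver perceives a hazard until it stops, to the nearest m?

59 mph × 0.44704 = 26.3754 m/s.
a = μg = 0.78 × 9.8 = 7.644 m/s².
Reaction distance = v·t_r = 26.3754 × 1.39 = 36.662 m.
Braking distance = v²/(2a) = 26.3754² / (2 × 7.644) = 695.662 / 15.288 = 45.504 m.
Total = 36.662 + 45.504 = 82.166 m.

Total stopping distance ≈ 82 m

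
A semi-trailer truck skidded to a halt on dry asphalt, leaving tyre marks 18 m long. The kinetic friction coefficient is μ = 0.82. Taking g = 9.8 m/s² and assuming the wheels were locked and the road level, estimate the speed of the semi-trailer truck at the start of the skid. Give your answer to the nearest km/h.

Deceleration a = μg = 0.82 × 9.8 = 8.036 m/s².
v = √(2a·d) = √(2 × 8.036 × 18) = √289.296 = 17.0087 m/s.
= 17.0087 × 3.6 = 61.231 km/h.

Initial speed ≈ 61 km/h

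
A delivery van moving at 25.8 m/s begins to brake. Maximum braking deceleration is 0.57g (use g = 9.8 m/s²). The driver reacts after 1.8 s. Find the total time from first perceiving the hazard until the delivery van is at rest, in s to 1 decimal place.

Total time ≈ 6.4 s

a = 0.57 × 9.8 = 5.586 m/s².
Braking time = v/a = 25.8000 / 5.586 = 4.619 s.
Total = 1.8 + 4.619 = 6.419 s.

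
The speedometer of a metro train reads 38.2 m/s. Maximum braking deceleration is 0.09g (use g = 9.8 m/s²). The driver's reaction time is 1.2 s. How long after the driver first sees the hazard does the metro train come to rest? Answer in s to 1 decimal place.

a = 0.09 × 9.8 = 0.882 m/s².
Braking time = v/a = 38.2000 / 0.882 = 43.311 s.
Total = 1.2 + 43.311 = 44.511 s.

Total time ≈ 44.5 s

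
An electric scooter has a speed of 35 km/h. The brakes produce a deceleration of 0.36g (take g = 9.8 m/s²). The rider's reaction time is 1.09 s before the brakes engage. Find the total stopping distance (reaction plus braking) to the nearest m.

35 km/h ÷ 3.6 = 9.7222 m/s.
a = 0.36 × 9.8 = 3.528 m/s².
Reaction distance = v·t_r = 9.7222 × 1.09 = 10.597 m.
Braking distance = v²/(2a) = 9.7222² / (2 × 3.528) = 94.521 / 7.056 = 13.396 m.
Total = 10.597 + 13.396 = 23.993 m.

Total stopping distance ≈ 24 m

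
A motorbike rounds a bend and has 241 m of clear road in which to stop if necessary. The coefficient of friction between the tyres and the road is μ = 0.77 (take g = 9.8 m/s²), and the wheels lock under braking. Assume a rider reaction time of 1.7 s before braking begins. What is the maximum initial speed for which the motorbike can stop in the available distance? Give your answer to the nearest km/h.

Maximum speed ≈ 176 km/h

a = μg = 0.77 × 9.8 = 7.546 m/s².
Stopping distance: v·t_r + v²/(2a) = 241 with t_r = 1.7 s and a = 7.546 m/s².
So v² + 25.656 v − 3637.17 = 0.
Positive root: v = −a·t_r + √((a·t_r)² + 2a·d) = −12.828 + √(164.558 + 3637.17) = 48.8302 m/s.
48.8302 m/s × 3.6 = 175.789 km/h.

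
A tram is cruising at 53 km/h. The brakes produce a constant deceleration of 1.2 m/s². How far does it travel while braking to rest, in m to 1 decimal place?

53 km/h ÷ 3.6 = 14.7222 m/s.
Braking distance = v²/(2a) = 14.7222² / (2 × 1.200) = 216.743 / 2.400 = 90.310 m.

Braking distance ≈ 90.3 m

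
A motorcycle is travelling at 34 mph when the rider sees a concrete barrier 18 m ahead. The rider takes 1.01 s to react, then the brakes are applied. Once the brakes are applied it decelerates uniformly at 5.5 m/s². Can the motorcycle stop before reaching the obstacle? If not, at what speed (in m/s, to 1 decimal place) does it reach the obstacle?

No — it strikes the obstacle at 14.2 m/s

34 mph × 0.44704 = 15.1994 m/s.
Reaction distance = 15.1994 × 1.01 = 15.351 m.
Braking distance needed to stop: v²/(2a) = 231.022 / 11.000 = 21.002 m, so total needed = 15.351 + 21.002 = 36.353 m > 18 m — it cannot stop.
Distance remaining when braking begins: 18 − 15.351 = 2.649 m.
v² = v₀² − 2a·d = 231.022 − 2 × 5.500 × 2.649 = 201.883 m²/s².
v = √201.883 = 14.209 m/s.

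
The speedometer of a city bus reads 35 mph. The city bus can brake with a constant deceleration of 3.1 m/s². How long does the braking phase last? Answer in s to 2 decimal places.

Braking time ≈ 5.05 s

35 mph × 0.44704 = 15.6464 m/s.
Braking time = v/a = 15.6464 / 3.100 = 5.047 s.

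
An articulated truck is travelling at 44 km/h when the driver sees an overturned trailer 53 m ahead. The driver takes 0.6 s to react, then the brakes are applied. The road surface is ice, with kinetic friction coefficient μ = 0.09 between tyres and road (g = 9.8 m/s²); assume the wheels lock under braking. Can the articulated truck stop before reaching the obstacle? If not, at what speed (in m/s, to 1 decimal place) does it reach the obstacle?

44 km/h ÷ 3.6 = 12.2222 m/s.
a = μg = 0.09 × 9.8 = 0.882 m/s².
Reaction distance = 12.2222 × 0.6 = 7.333 m.
Braking distance needed to stop: v²/(2a) = 149.382 / 1.764 = 84.684 m, so total needed = 7.333 + 84.684 = 92.017 m > 53 m — it cannot stop.
Distance remaining when braking begins: 53 − 7.333 = 45.667 m.
v² = v₀² − 2a·d = 149.382 − 2 × 0.882 × 45.667 = 68.825 m²/s².
v = √68.825 = 8.296 m/s.

No — it strikes the obstacle at 8.3 m/s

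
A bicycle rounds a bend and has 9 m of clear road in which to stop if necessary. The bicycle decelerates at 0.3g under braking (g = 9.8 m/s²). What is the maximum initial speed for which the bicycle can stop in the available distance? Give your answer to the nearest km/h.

a = 0.3 × 9.8 = 2.940 m/s².
v²/(2a) = d ⇒ v = √(2 × 2.940 × 9) = √52.92 = 7.2746 m/s.
7.2746 m/s × 3.6 = 26.189 km/h.

Maximum speed ≈ 26 km/h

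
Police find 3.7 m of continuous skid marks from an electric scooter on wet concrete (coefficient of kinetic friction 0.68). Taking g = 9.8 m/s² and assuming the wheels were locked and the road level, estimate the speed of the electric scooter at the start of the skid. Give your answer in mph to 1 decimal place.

Deceleration a = μg = 0.68 × 9.8 = 6.664 m/s².
v = √(2a·d) = √(2 × 6.664 × 3.7) = √49.314 = 7.0224 m/s.
= 7.0224 ÷ 0.44704 = 15.709 mph.

Initial speed ≈ 15.7 mph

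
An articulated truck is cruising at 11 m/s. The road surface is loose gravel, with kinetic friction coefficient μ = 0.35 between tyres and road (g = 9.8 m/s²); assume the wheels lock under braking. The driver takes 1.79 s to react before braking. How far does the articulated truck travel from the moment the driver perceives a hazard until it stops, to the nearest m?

a = μg = 0.35 × 9.8 = 3.430 m/s².
Reaction distance = v·t_r = 11.0000 × 1.79 = 19.690 m.
Braking distance = v²/(2a) = 11.0000² / (2 × 3.430) = 121.000 / 6.860 = 17.638 m.
Total = 19.690 + 17.638 = 37.328 m.

Total stopping distance ≈ 37 m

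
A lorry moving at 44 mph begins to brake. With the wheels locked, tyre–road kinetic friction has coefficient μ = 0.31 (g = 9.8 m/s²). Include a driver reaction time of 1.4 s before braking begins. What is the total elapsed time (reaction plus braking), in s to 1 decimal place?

Total time ≈ 7.9 s

44 mph × 0.44704 = 19.6698 m/s.
a = μg = 0.31 × 9.8 = 3.038 m/s².
Braking time = v/a = 19.6698 / 3.038 = 6.475 s.
Total = 1.4 + 6.475 = 7.875 s.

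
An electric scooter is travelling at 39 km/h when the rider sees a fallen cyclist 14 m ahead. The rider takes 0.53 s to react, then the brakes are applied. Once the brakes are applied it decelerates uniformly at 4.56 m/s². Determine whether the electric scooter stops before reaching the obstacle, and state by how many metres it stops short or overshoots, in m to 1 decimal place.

39 km/h ÷ 3.6 = 10.8333 m/s.
Reaction distance = 10.8333 × 0.53 = 5.742 m.
Braking distance = v²/(2a) = 117.360 / 9.120 = 12.868 m.
Total stopping distance = 5.742 + 12.868 = 18.610 m, vs 14 m available — it cannot stop in time and overshoots by 18.610 − 14 = 4.610 m.

No — it overshoots by 4.6 m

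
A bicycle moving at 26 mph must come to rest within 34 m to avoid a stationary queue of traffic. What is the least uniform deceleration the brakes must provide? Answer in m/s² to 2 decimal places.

26 mph × 0.44704 = 11.6230 m/s.
v² = 2a·d ⇒ a = v²/(2d) = 11.6230² / (2 × 34.000) = 135.094 / 68.000 = 1.9867 m/s².

Required deceleration ≈ 1.99 m/s²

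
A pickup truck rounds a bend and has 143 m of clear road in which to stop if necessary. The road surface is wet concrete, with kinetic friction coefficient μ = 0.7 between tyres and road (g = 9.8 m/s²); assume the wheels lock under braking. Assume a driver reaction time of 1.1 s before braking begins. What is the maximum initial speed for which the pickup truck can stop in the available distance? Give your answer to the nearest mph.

a = μg = 0.7 × 9.8 = 6.860 m/s².
Stopping distance: v·t_r + v²/(2a) = 143 with t_r = 1.1 s and a = 6.860 m/s².
So v² + 15.092 v − 1961.96 = 0.
Positive root: v = −a·t_r + √((a·t_r)² + 2a·d) = −7.546 + √(56.942 + 1961.96) = 37.3862 m/s.
37.3862 m/s ÷ 0.44704 = 83.631 mph.

Maximum speed ≈ 84 mph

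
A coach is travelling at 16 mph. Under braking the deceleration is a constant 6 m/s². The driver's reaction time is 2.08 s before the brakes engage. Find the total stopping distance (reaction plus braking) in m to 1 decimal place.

Total stopping distance ≈ 19.1 m

16 mph × 0.44704 = 7.1526 m/s.
Reaction distance = v·t_r = 7.1526 × 2.08 = 14.877 m.
Braking distance = v²/(2a) = 7.1526² / (2 × 6.000) = 51.160 / 12.000 = 4.263 m.
Total = 14.877 + 4.263 = 19.140 m.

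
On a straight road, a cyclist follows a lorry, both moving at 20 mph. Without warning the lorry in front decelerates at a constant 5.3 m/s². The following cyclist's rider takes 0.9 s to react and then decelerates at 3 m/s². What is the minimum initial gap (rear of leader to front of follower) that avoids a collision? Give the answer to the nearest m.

20 mph × 0.44704 = 8.9408 m/s.
Leader travels v²/(2a_L) = 79.938 / 10.600 = 7.541 m before stopping.
Follower covers v·t_r = 8.9408 × 0.9 = 8.047 m while reacting, then v²/(2a_F) = 79.938 / 6.000 = 13.323 m while braking, for a total of 8.047 + 13.323 = 21.370 m.
Since a_F ≤ a_L and the follower starts braking later, the follower is never slower than the leader, so the closest approach is when both have stopped.
Minimum gap = 21.370 − 7.541 = 13.829 m.

Minimum gap ≈ 14 m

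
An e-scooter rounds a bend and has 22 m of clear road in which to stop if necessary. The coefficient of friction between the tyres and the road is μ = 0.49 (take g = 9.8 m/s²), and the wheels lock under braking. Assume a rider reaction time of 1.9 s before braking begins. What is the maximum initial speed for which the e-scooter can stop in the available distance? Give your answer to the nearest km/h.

Maximum speed ≈ 29 km/h

a = μg = 0.49 × 9.8 = 4.802 m/s².
Stopping distance: v·t_r + v²/(2a) = 22 with t_r = 1.9 s and a = 4.802 m/s².
So v² + 18.248 v − 211.29 = 0.
Positive root: v = −a·t_r + √((a·t_r)² + 2a·d) = −9.124 + √(83.247 + 211.29) = 8.0381 m/s.
8.0381 m/s × 3.6 = 28.937 km/h.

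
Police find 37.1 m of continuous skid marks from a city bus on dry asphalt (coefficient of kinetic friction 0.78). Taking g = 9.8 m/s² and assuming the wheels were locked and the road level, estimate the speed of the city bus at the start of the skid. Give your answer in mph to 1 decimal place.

Initial speed ≈ 53.3 mph

Deceleration a = μg = 0.78 × 9.8 = 7.644 m/s².
v = √(2a·d) = √(2 × 7.644 × 37.1) = √567.185 = 23.8156 m/s.
= 23.8156 ÷ 0.44704 = 53.274 mph.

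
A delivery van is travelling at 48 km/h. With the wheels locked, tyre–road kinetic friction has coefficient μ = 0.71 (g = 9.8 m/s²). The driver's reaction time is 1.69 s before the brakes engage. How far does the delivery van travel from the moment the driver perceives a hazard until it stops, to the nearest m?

48 km/h ÷ 3.6 = 13.3333 m/s.
a = μg = 0.71 × 9.8 = 6.958 m/s².
Reaction distance = v·t_r = 13.3333 × 1.69 = 22.533 m.
Braking distance = v²/(2a) = 13.3333² / (2 × 6.958) = 177.777 / 13.916 = 12.775 m.
Total = 22.533 + 12.775 = 35.308 m.

Total stopping distance ≈ 35 m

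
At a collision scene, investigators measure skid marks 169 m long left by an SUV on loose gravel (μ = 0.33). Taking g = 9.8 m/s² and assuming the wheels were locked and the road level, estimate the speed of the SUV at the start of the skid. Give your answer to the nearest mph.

Deceleration a = μg = 0.33 × 9.8 = 3.234 m/s².
v = √(2a·d) = √(2 × 3.234 × 169) = √1093.092 = 33.0619 m/s.
= 33.0619 ÷ 0.44704 = 73.957 mph.

Initial speed ≈ 74 mph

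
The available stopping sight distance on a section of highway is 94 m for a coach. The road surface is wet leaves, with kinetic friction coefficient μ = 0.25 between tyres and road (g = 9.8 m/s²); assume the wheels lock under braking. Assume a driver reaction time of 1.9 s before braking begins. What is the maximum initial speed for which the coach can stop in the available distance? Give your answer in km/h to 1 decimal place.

a = μg = 0.25 × 9.8 = 2.450 m/s².
Stopping distance: v·t_r + v²/(2a) = 94 with t_r = 1.9 s and a = 2.450 m/s².
So v² + 9.310 v − 460.60 = 0.
Positive root: v = −a·t_r + √((a·t_r)² + 2a·d) = −4.655 + √(21.669 + 460.60) = 17.3056 m/s.
17.3056 m/s × 3.6 = 62.300 km/h.

Maximum speed ≈ 62.3 km/h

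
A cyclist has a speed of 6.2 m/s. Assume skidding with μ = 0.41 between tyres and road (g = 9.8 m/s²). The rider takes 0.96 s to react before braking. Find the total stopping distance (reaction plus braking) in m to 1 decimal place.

a = μg = 0.41 × 9.8 = 4.018 m/s².
Reaction distance = v·t_r = 6.2000 × 0.96 = 5.952 m.
Braking distance = v²/(2a) = 6.2000² / (2 × 4.018) = 38.440 / 8.036 = 4.783 m.
Total = 5.952 + 4.783 = 10.735 m.

Total stopping distance ≈ 10.7 m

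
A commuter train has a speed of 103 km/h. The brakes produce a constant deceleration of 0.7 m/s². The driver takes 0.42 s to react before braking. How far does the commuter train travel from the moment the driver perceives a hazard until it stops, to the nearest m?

103 km/h ÷ 3.6 = 28.6111 m/s.
Reaction distance = v·t_r = 28.6111 × 0.42 = 12.017 m.
Braking distance = v²/(2a) = 28.6111² / (2 × 0.700) = 818.595 / 1.400 = 584.711 m.
Total = 12.017 + 584.711 = 596.728 m.

Total stopping distance ≈ 597 m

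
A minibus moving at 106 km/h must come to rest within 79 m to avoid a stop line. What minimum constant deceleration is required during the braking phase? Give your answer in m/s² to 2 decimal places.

106 km/h ÷ 3.6 = 29.4444 m/s.
v² = 2a·d ⇒ a = v²/(2d) = 29.4444² / (2 × 79.000) = 866.973 / 158.000 = 5.4872 m/s².

Required deceleration ≈ 5.49 m/s²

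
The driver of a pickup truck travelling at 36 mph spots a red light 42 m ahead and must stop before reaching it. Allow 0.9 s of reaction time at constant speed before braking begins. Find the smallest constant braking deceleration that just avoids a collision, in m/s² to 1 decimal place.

36 mph × 0.44704 = 16.0934 m/s.
Distance covered during reaction = 16.0934 × 0.9 = 14.484 m.
Distance available for braking: 42 − 14.484 = 27.516 m.
v² = 2a·d ⇒ a = v²/(2d) = 16.0934² / (2 × 27.516) = 258.998 / 55.032 = 4.7063 m/s².

Required deceleration ≈ 4.7 m/s²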